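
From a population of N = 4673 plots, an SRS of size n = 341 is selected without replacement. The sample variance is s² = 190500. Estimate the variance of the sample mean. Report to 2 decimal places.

Under SRS without replacement, Var(ȳ) = (1 − f)·s²/n with f = n/N = 341/4673 = 0.07297239.
Var(ȳ) = (1 − 0.07297239)·190500/341 = 0.92702761·558.65103 = 517.88492.

517.88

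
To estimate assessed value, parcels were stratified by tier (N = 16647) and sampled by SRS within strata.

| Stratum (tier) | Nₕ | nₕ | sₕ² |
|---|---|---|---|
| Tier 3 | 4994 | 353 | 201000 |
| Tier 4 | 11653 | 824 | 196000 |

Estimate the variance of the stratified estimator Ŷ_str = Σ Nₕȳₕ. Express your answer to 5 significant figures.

4.3213 × 10^10

Var(Ŷ_str) = Σₕ Nₕ²(1 − fₕ)sₕ²/nₕ.
Tier 3: 4994²·(1 − 353/4994)·201000/353 = 1.319719 × 10^10.
Tier 4: 11653²·(1 − 824/11653)·196000/824 = 3.0016148 × 10^10.
Sum = 4.3213338 × 10^10.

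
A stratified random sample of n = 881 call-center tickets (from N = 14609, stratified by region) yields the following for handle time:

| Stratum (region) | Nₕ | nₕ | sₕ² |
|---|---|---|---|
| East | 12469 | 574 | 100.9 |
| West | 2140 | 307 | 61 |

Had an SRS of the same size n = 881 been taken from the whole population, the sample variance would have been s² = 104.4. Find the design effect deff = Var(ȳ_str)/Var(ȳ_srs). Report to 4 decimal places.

Var(ȳ_str) = Σ Wₕ²(1−fₕ)sₕ²/nₕ with Wₕ = Nₕ/14609:
  East: (12469/14609)²·(1−574/12469)·100.9/574 = 0.1221615
  West: (2140/14609)²·(1−307/2140)·61/307 = 0.003651966
  → Var(ȳ_str) = 0.12581347.
Var(ȳ_srs) = (1 − 881/14609)·104.4/881 = 0.11135542.
deff = 0.12581347 / 0.11135542 = 1.1298.

1.1298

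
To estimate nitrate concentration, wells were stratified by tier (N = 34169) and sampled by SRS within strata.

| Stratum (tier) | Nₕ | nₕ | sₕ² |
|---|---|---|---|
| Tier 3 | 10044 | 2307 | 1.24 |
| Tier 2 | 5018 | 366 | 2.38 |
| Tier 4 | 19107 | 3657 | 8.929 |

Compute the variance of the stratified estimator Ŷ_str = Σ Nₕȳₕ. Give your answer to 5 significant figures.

914340

Var(Ŷ_str) = Σₕ Nₕ²(1 − fₕ)sₕ²/nₕ.
Tier 3: 10044²·(1 − 2307/10044)·1.24/2307 = 41768.934.
Tier 2: 5018²·(1 − 366/5018)·2.38/366 = 151798.06.
Tier 4: 19107²·(1 − 3657/19107)·8.929/3657 = 720773.56.
Sum = 914340.55.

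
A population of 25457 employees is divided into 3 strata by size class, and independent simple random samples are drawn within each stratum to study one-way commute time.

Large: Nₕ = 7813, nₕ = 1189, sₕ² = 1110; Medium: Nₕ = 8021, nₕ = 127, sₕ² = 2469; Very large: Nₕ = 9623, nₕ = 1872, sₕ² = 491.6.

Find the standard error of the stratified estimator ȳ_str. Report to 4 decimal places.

Var(ȳ_str) = Σₕ Wₕ²(1 − fₕ)sₕ²/nₕ with Wₕ = Nₕ/N, N = 25457.
Large: Wₕ = 0.30690969; term = 0.30690969²·(1 − 0.15218226)·1110/1189 = 0.074552949.
Medium: Wₕ = 0.31508033; term = 0.31508033²·(1 − 0.01583344)·2469/127 = 1.899453.
Very large: Wₕ = 0.37800998; term = 0.37800998²·(1 − 0.19453393)·491.6/1872 = 0.030224547.
Sum = 2.0042305.
SE = √(2.0042305) = 1.4157.

1.4157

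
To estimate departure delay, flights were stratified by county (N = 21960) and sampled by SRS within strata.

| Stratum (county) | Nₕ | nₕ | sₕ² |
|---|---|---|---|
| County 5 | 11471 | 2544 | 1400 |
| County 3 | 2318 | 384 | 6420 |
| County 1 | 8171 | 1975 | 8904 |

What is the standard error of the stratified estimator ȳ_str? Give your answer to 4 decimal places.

Var(ȳ_str) = Σₕ Wₕ²(1 − fₕ)sₕ²/nₕ with Wₕ = Nₕ/N, N = 21960.
County 5: Wₕ = 0.52235883; term = 0.52235883²·(1 − 0.22177665)·1400/2544 = 0.11685655.
County 3: Wₕ = 0.10555556; term = 0.10555556²·(1 − 0.16566005)·6420/384 = 0.15542076.
County 1: Wₕ = 0.37208561; term = 0.37208561²·(1 − 0.24170848)·8904/1975 = 0.47330381.
Sum = 0.74558112.
SE = √(0.74558112) = 0.8635.

0.8635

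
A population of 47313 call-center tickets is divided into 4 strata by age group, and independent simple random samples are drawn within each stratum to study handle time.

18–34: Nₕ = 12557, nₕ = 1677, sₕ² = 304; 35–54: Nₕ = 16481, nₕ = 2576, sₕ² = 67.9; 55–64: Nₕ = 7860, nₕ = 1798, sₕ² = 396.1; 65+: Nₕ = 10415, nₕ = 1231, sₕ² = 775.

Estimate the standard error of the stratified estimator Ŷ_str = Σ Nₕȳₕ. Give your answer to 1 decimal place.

Var(Ŷ_str) = Σₕ Nₕ²(1 − fₕ)sₕ²/nₕ.
18–34: 12557²·(1 − 1677/12557)·304/1677 = 2.4765968 × 10^7.
35–54: 16481²·(1 − 2576/16481)·67.9/2576 = 6.0405776 × 10^6.
55–64: 7860²·(1 − 1798/7860)·396.1/1798 = 1.049672 × 10^7.
65+: 10415²·(1 − 1231/10415)·775/1231 = 6.0219175 × 10^7.
Sum = 1.0152244 × 10^8.
SE = √(1.0152244 × 10^8) = 10075.8.

10075.8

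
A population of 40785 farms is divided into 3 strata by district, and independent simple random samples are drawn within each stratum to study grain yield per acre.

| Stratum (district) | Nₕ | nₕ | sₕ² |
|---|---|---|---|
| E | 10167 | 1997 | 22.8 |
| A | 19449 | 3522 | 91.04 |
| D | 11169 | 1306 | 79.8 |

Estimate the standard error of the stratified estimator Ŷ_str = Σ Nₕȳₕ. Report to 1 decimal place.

3960.6

Var(Ŷ_str) = Σₕ Nₕ²(1 − fₕ)sₕ²/nₕ.
E: 10167²·(1 − 1997/10167)·22.8/1997 = 948356.58.
A: 19449²·(1 − 3522/19449)·91.04/3522 = 8.0070797 × 10^6.
D: 11169²·(1 − 1306/11169)·79.8/1306 = 6.7310534 × 10^6.
Sum = 1.568649 × 10^7.
SE = √(1.568649 × 10^7) = 3960.6.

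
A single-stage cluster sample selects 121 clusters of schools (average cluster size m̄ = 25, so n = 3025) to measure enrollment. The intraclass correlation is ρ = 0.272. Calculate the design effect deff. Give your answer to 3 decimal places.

7.528

deff = 1 + (25 − 1)·0.272 = 1 + 6.528 = 7.528.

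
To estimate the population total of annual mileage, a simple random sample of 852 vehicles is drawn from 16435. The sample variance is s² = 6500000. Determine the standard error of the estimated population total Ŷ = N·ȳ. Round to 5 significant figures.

1.3978 × 10^6

Var(Ŷ) = N²·Var(ȳ) = N²·(1 − n/N)·s²/n.
f = 852/16435 = 0.05184058; Var(ȳ) = 0.94815942·6500000/852 = 7233.6106.
Var(Ŷ) = 16435² · 7233.6106 = 1.953865 × 10^12.
SE(Ŷ) = √(1.953865 × 10^12) = 1.3978 × 10^6.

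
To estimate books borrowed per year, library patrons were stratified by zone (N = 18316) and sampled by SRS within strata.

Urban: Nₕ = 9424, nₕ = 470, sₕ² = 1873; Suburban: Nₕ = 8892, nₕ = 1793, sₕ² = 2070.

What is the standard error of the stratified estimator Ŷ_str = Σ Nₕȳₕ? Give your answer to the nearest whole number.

20227

Var(Ŷ_str) = Σₕ Nₕ²(1 − fₕ)sₕ²/nₕ.
Urban: 9424²·(1 − 470/9424)·1873/470 = 3.3627322 × 10^8.
Suburban: 8892²·(1 − 1793/8892)·2070/1793 = 7.2876362 × 10^7.
Sum = 4.0914958 × 10^8.
SE = √(4.0914958 × 10^8) = 20227.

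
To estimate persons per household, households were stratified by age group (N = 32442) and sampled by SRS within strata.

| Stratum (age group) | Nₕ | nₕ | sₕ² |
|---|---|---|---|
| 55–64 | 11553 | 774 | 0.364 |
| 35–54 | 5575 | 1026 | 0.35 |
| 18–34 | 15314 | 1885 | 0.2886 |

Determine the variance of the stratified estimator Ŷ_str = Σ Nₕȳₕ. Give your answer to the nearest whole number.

98702

Var(Ŷ_str) = Σₕ Nₕ²(1 − fₕ)sₕ²/nₕ.
55–64: 11553²·(1 − 774/11553)·0.364/774 = 58564.396.
35–54: 5575²·(1 − 1026/5575)·0.35/1026 = 8651.3024.
18–34: 15314²·(1 − 1885/15314)·0.2886/1885 = 31485.985.
Sum = 98701.683.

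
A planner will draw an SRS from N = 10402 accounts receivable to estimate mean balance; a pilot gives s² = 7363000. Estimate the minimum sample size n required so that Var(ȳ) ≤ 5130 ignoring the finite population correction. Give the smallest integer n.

Without fpc, n₀ = s²/D = 7363000/5130 = 1435.2827.
Rounding up, n = 1436.

1436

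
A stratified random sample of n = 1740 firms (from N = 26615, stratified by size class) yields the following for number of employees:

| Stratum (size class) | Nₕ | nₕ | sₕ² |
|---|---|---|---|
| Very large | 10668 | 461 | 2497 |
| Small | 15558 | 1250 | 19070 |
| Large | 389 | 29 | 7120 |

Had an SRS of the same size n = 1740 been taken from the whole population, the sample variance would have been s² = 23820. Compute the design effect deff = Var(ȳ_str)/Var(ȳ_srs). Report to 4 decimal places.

0.4436

Var(ȳ_str) = Σ Wₕ²(1−fₕ)sₕ²/nₕ with Wₕ = Nₕ/26615:
  Very large: (10668/26615)²·(1−461/10668)·2497/461 = 0.832618
  Small: (15558/26615)²·(1−1250/15558)·19070/1250 = 4.7942474
  Large: (389/26615)²·(1−29/389)·7120/29 = 0.048537919
  → Var(ȳ_str) = 5.6754033.
Var(ȳ_srs) = (1 − 1740/26615)·23820/1740 = 12.794671.
deff = 5.6754033 / 12.794671 = 0.4436.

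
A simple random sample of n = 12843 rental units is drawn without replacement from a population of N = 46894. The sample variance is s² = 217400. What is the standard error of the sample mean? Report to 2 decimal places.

3.51

Under SRS without replacement, Var(ȳ) = (1 − f)·s²/n with f = n/N = 12843/46894 = 0.27387299.
Var(ȳ) = (1 − 0.27387299)·217400/12843 = 0.72612701·16.927509 = 12.291522.
SE(ȳ) = √(12.291522) = 3.51.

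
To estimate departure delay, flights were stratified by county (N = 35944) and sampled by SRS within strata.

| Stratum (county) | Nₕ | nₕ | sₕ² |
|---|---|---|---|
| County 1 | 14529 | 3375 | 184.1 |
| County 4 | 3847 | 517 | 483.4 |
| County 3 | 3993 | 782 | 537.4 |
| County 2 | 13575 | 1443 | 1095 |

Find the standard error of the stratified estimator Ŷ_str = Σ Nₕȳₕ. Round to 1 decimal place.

Var(Ŷ_str) = Σₕ Nₕ²(1 − fₕ)sₕ²/nₕ.
County 1: 14529²·(1 − 3375/14529)·184.1/3375 = 8.8398801 × 10^6.
County 4: 3847²·(1 − 517/3847)·483.4/517 = 1.1977951 × 10^7.
County 3: 3993²·(1 − 782/3993)·537.4/782 = 8.811108 × 10^6.
County 2: 13575²·(1 − 1443/13575)·1095/1443 = 1.249741 × 10^8.
Sum = 1.5460304 × 10^8.
SE = √(1.5460304 × 10^8) = 12433.9.

12433.9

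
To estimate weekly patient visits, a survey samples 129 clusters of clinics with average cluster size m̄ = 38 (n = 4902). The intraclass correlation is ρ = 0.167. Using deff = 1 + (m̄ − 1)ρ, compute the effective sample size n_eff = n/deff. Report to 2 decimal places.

682.82

deff = 1 + (38 − 1)·0.167 = 1 + 6.179 = 7.179.
n_eff = 4902 / 7.179 = 682.82.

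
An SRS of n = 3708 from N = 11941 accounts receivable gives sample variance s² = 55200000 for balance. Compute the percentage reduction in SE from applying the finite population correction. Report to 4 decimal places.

16.9655

f = n/N = 3708/11941 = 0.31052676.
SE_no-fpc = √(s²/n) = 122.01119; SE_fpc = √((1−f)s²/n) = 101.31142.
Ratio = √(1−f) = 0.83034526. Reduction = 100·(1 − 0.83034526) = 16.9655%.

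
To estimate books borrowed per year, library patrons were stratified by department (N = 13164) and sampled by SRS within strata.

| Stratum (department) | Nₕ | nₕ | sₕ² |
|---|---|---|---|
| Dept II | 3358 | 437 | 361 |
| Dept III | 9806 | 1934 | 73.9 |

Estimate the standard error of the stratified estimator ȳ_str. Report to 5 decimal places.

0.25255

Var(ȳ_str) = Σₕ Wₕ²(1 − fₕ)sₕ²/nₕ with Wₕ = Nₕ/N, N = 13164.
Dept II: Wₕ = 0.25508964; term = 0.25508964²·(1 − 0.13013699)·361/437 = 0.046758683.
Dept III: Wₕ = 0.74491036; term = 0.74491036²·(1 − 0.19722619)·73.9/1934 = 0.017021162.
Sum = 0.063779845.
SE = √(0.063779845) = 0.25255.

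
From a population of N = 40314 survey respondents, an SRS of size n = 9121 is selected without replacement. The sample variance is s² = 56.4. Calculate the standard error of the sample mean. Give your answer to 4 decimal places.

0.0692

Under SRS without replacement, Var(ȳ) = (1 − f)·s²/n with f = n/N = 9121/40314 = 0.22624895.
Var(ȳ) = (1 − 0.22624895)·56.4/9121 = 0.77375105·0.0061835325 = 0.0047845148.
SE(ȳ) = √(0.0047845148) = 0.0692.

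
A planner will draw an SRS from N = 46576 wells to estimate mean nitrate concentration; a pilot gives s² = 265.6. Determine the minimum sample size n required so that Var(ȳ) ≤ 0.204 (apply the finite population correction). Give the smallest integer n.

Without fpc, n₀ = s²/D = 265.6/0.204 = 1301.9608.
With fpc, (1 − n/N)·s²/n ≤ D requires n ≥ n₀/(1 + n₀/N) = 1301.9608/(1 + 1301.9608/46576) = 1266.5562.
Rounding up, n = 1267.

1267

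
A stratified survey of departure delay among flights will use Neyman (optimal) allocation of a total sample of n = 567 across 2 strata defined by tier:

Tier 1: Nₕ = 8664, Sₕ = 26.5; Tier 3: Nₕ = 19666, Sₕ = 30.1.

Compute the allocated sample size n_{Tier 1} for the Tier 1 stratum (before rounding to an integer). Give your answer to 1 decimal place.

158.5

Neyman allocation: nₕ = n·NₕSₕ / Σⱼ NⱼSⱼ.
Σ NⱼSⱼ = 8664·26.5 + 19666·30.1 = 821542.6.
n_{Tier 1} = 567·8664·26.5 / 821542.6 = 158.5.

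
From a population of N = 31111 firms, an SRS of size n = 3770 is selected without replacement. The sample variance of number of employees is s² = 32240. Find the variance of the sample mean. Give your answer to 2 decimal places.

Under SRS without replacement, Var(ȳ) = (1 − f)·s²/n with f = n/N = 3770/31111 = 0.12117900.
Var(ȳ) = (1 − 0.12117900)·32240/3770 = 0.87882100·8.5517241 = 7.5154347.

7.52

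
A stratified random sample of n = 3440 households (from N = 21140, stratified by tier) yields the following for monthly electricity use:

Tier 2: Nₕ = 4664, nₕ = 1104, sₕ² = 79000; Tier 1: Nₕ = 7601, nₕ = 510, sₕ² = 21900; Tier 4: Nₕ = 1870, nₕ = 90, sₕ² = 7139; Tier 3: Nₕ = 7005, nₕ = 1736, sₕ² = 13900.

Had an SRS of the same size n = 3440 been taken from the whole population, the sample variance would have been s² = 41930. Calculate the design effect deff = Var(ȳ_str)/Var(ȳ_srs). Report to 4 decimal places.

0.8907

Var(ȳ_str) = Σ Wₕ²(1−fₕ)sₕ²/nₕ with Wₕ = Nₕ/21140:
  Tier 2: (4664/21140)²·(1−1104/4664)·79000/1104 = 2.658622
  Tier 1: (7601/21140)²·(1−510/7601)·21900/510 = 5.1789556
  Tier 4: (1870/21140)²·(1−90/1870)·7139/90 = 0.5908082
  Tier 3: (7005/21140)²·(1−1736/7005)·13900/1736 = 0.66128923
  → Var(ȳ_str) = 9.089675.
Var(ȳ_srs) = (1 − 3440/21140)·41930/3440 = 10.20551.
deff = 9.089675 / 10.20551 = 0.8907.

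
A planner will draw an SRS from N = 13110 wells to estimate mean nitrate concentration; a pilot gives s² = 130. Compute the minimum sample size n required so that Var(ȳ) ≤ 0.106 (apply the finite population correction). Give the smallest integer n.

1122

Without fpc, n₀ = s²/D = 130/0.106 = 1226.4151.
With fpc, (1 − n/N)·s²/n ≤ D requires n ≥ n₀/(1 + n₀/N) = 1226.4151/(1 + 1226.4151/13110) = 1121.5009.
Rounding up, n = 1122.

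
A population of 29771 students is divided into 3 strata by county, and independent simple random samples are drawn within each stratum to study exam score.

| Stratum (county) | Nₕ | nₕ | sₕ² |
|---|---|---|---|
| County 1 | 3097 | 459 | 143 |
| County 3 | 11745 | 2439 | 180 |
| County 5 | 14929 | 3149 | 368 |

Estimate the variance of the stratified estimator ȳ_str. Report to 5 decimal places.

Var(ȳ_str) = Σₕ Wₕ²(1 − fₕ)sₕ²/nₕ with Wₕ = Nₕ/N, N = 29771.
County 1: Wₕ = 0.10402741; term = 0.10402741²·(1 − 0.14820794)·143/459 = 0.0028717888.
County 3: Wₕ = 0.39451144; term = 0.39451144²·(1 − 0.20766284)·180/2439 = 0.0091010171.
County 5: Wₕ = 0.50146115; term = 0.50146115²·(1 − 0.21093174)·368/3149 = 0.023188055.
Sum = 0.035160861.

0.03516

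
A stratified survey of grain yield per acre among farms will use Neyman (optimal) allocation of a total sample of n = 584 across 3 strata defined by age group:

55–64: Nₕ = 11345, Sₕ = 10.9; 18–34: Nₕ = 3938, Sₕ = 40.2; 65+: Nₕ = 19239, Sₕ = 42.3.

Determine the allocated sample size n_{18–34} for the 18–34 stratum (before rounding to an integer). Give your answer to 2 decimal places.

84.37

Neyman allocation: nₕ = n·NₕSₕ / Σⱼ NⱼSⱼ.
Σ NⱼSⱼ = 11345·10.9 + 3938·40.2 + 19239·42.3 = 1.0957778 × 10^6.
n_{18–34} = 584·3938·40.2 / (1.0957778 × 10^6) = 84.37.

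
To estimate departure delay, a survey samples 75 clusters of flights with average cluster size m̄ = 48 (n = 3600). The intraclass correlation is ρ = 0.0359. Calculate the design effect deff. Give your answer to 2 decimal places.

2.69

deff = 1 + (48 − 1)·0.0359 = 1 + 1.6873 = 2.6873.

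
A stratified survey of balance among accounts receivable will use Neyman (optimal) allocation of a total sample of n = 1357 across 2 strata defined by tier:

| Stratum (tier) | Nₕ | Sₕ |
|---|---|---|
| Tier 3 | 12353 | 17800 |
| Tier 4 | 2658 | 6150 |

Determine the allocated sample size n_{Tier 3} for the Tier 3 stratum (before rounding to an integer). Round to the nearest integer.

Neyman allocation: nₕ = n·NₕSₕ / Σⱼ NⱼSⱼ.
Σ NⱼSⱼ = 12353·17800 + 2658·6150 = 2.362301 × 10^8.
n_{Tier 3} = 1357·12353·17800 / (2.362301 × 10^8) = 1263.

1263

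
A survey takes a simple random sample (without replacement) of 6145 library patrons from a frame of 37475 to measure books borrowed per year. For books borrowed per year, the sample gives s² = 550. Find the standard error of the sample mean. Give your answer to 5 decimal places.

0.27355

Under SRS without replacement, Var(ȳ) = (1 − f)·s²/n with f = n/N = 6145/37475 = 0.16397598.
Var(ȳ) = (1 − 0.16397598)·550/6145 = 0.83602402·0.089503662 = 0.074827211.
SE(ȳ) = √(0.074827211) = 0.27355.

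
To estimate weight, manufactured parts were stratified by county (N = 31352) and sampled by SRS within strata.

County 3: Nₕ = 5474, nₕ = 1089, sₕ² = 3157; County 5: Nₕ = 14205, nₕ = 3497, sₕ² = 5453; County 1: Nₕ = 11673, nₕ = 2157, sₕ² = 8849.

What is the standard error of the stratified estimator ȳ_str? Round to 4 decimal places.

Var(ȳ_str) = Σₕ Wₕ²(1 − fₕ)sₕ²/nₕ with Wₕ = Nₕ/N, N = 31352.
County 3: Wₕ = 0.17459811; term = 0.17459811²·(1 − 0.19894045)·3157/1089 = 0.070793045.
County 5: Wₕ = 0.45308114; term = 0.45308114²·(1 − 0.24618092)·5453/3497 = 0.24130091.
County 1: Wₕ = 0.37232075; term = 0.37232075²·(1 − 0.18478540)·8849/2157 = 0.46360752.
Sum = 0.77570148.
SE = √(0.77570148) = 0.8807.

0.8807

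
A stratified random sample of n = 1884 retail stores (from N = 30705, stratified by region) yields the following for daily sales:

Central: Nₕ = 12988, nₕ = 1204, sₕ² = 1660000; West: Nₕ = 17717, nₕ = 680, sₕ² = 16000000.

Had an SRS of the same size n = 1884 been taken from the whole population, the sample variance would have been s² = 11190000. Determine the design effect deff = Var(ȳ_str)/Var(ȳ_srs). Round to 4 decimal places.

Var(ȳ_str) = Σ Wₕ²(1−fₕ)sₕ²/nₕ with Wₕ = Nₕ/30705:
  Central: (12988/30705)²·(1−1204/12988)·1660000/1204 = 223.81975
  West: (17717/30705)²·(1−680/17717)·16000000/680 = 7533.1424
  → Var(ȳ_str) = 7756.9622.
Var(ȳ_srs) = (1 − 1884/30705)·11190000/1884 = 5575.0547.
deff = 7756.9622 / 5575.0547 = 1.3914.

1.3914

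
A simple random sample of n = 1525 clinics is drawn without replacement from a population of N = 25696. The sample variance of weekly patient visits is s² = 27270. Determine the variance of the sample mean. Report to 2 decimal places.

16.82

Under SRS without replacement, Var(ȳ) = (1 − f)·s²/n with f = n/N = 1525/25696 = 0.05934776.
Var(ȳ) = (1 − 0.05934776)·27270/1525 = 0.94065224·17.881967 = 16.820713.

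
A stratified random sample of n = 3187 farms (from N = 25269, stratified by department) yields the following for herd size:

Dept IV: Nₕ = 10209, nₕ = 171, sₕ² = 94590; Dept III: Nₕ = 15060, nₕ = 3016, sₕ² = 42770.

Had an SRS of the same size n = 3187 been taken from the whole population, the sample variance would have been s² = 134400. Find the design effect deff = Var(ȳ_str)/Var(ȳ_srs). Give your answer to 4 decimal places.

2.5183

Var(ȳ_str) = Σ Wₕ²(1−fₕ)sₕ²/nₕ with Wₕ = Nₕ/25269:
  Dept IV: (10209/25269)²·(1−171/10209)·94590/171 = 88.7776
  Dept III: (15060/25269)²·(1−3016/15060)·42770/3016 = 4.028353
  → Var(ȳ_str) = 92.805953.
Var(ȳ_srs) = (1 − 3187/25269)·134400/3187 = 36.852551.
deff = 92.805953 / 36.852551 = 2.5183.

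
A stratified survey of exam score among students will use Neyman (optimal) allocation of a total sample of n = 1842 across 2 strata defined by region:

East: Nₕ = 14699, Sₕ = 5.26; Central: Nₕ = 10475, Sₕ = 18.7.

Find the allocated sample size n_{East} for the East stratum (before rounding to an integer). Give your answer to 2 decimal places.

521.30

Neyman allocation: nₕ = n·NₕSₕ / Σⱼ NⱼSⱼ.
Σ NⱼSⱼ = 14699·5.26 + 10475·18.7 = 273199.24.
n_{East} = 1842·14699·5.26 / 273199.24 = 521.30.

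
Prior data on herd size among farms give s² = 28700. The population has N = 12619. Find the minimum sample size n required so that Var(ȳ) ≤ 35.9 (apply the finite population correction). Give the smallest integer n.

752

Without fpc, n₀ = s²/D = 28700/35.9 = 799.4429.
With fpc, (1 − n/N)·s²/n ≤ D requires n ≥ n₀/(1 + n₀/N) = 799.4429/(1 + 799.4429/12619) = 751.8138.
Rounding up, n = 752.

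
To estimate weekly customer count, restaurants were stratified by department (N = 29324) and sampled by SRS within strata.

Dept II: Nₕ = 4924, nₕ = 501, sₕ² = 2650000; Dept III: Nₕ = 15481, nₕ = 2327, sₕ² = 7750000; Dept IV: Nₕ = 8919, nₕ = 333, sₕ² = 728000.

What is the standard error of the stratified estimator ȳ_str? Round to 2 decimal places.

33.43

Var(ȳ_str) = Σₕ Wₕ²(1 − fₕ)sₕ²/nₕ with Wₕ = Nₕ/N, N = 29324.
Dept II: Wₕ = 0.16791706; term = 0.16791706²·(1 − 0.10174655)·2650000/501 = 133.96665.
Dept III: Wₕ = 0.52792934; term = 0.52792934²·(1 − 0.15031329)·7750000/2327 = 788.70709.
Dept IV: Wₕ = 0.30415359; term = 0.30415359²·(1 − 0.03733602)·728000/333 = 194.69185.
Sum = 1117.3656.
SE = √(1117.3656) = 33.43.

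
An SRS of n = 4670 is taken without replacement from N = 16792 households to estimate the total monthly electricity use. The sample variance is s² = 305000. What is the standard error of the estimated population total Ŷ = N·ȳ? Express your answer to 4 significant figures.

115300

Var(Ŷ) = N²·Var(ȳ) = N²·(1 − n/N)·s²/n.
f = 4670/16792 = 0.27810862; Var(ȳ) = 0.72189138·305000/4670 = 47.147081.
Var(Ŷ) = 16792² · 47.147081 = 1.3294122 × 10^10.
SE(Ŷ) = √(1.3294122 × 10^10) = 115300.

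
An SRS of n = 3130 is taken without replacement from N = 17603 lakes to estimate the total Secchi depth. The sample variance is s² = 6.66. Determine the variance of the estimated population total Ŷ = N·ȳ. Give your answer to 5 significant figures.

542090

Var(Ŷ) = N²·Var(ȳ) = N²·(1 − n/N)·s²/n.
f = 3130/17603 = 0.17781060; Var(ȳ) = 0.82218940·6.66/3130 = 0.0017494509.
Var(Ŷ) = 17603² · 0.0017494509 = 542094.67.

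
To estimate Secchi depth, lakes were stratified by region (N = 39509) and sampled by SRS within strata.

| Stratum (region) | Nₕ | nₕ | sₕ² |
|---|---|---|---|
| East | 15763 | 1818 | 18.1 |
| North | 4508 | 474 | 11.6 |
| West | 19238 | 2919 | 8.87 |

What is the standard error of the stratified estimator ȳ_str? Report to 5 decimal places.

Var(ȳ_str) = Σₕ Wₕ²(1 − fₕ)sₕ²/nₕ with Wₕ = Nₕ/N, N = 39509.
East: Wₕ = 0.39897239; term = 0.39897239²·(1 − 0.11533338)·18.1/1818 = 0.0014020065.
North: Wₕ = 0.11410058; term = 0.11410058²·(1 − 0.10514641)·11.6/474 = 2.8510667 × 10^-4.
West: Wₕ = 0.48692703; term = 0.48692703²·(1 − 0.15173095)·8.87/2919 = 6.1115436 × 10^-4.
Sum = 0.0022982675.
SE = √(0.0022982675) = 0.04794.

0.04794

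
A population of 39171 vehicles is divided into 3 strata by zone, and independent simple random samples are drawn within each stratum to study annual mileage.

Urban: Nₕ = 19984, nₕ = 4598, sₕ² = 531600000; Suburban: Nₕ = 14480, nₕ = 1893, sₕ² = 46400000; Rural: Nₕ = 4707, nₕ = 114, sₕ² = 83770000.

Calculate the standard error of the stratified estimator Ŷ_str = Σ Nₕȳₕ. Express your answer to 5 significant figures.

7.4768 × 10^6

Var(Ŷ_str) = Σₕ Nₕ²(1 − fₕ)sₕ²/nₕ.
Urban: 19984²·(1 − 4598/19984)·531600000/4598 = 3.5548735 × 10^13.
Suburban: 14480²·(1 − 1893/14480)·46400000/1893 = 4.4674342 × 10^12.
Rural: 4707²·(1 − 114/4707)·83770000/114 = 1.5886357 × 10^13.
Sum = 5.5902526 × 10^13.
SE = √(5.5902526 × 10^13) = 7.4768 × 10^6.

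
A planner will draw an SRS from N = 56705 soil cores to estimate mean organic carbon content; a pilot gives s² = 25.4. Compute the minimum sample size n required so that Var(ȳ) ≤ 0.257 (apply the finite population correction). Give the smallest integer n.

99

Without fpc, n₀ = s²/D = 25.4/0.257 = 98.8327.
With fpc, (1 − n/N)·s²/n ≤ D requires n ≥ n₀/(1 + n₀/N) = 98.8327/(1 + 98.8327/56705) = 98.6607.
Rounding up, n = 99.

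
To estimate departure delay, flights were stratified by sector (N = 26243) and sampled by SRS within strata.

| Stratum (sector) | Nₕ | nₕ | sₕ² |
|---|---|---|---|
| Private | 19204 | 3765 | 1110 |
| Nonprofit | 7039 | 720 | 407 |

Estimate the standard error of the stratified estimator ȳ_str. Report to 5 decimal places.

0.40427

Var(ȳ_str) = Σₕ Wₕ²(1 − fₕ)sₕ²/nₕ with Wₕ = Nₕ/N, N = 26243.
Private: Wₕ = 0.73177609; term = 0.73177609²·(1 − 0.19605291)·1110/3765 = 0.12692346.
Nonprofit: Wₕ = 0.26822391; term = 0.26822391²·(1 − 0.10228726)·407/720 = 0.036508524.
Sum = 0.16343198.
SE = √(0.16343198) = 0.40427.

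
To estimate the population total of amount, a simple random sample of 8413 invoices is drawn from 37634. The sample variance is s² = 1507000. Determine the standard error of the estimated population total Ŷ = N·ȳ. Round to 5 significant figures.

Var(Ŷ) = N²·Var(ȳ) = N²·(1 − n/N)·s²/n.
f = 8413/37634 = 0.22354786; Var(ȳ) = 0.77645214·1507000/8413 = 139.08396.
Var(Ŷ) = 37634² · 139.08396 = 1.9698711 × 10^11.
SE(Ŷ) = √(1.9698711 × 10^11) = 443830.

443830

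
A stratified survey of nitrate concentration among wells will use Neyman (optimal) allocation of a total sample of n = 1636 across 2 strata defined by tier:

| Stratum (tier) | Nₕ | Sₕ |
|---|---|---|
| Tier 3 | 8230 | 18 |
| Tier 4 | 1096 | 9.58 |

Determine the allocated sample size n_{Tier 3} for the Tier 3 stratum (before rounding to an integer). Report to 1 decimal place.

Neyman allocation: nₕ = n·NₕSₕ / Σⱼ NⱼSⱼ.
Σ NⱼSⱼ = 8230·18 + 1096·9.58 = 158639.68.
n_{Tier 3} = 1636·8230·18 / 158639.68 = 1527.7.

1527.7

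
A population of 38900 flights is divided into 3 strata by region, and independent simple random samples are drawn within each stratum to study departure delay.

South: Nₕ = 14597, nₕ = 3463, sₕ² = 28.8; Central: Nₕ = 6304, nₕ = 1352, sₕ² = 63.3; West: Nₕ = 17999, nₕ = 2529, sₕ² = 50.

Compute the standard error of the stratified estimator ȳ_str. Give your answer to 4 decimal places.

0.0741

Var(ȳ_str) = Σₕ Wₕ²(1 − fₕ)sₕ²/nₕ with Wₕ = Nₕ/N, N = 38900.
South: Wₕ = 0.37524422; term = 0.37524422²·(1 − 0.23724053)·28.8/3463 = 8.932142 × 10^-4.
Central: Wₕ = 0.16205656; term = 0.16205656²·(1 − 0.21446701)·63.3/1352 = 9.658833 × 10^-4.
West: Wₕ = 0.46269923; term = 0.46269923²·(1 − 0.14050781)·50/2529 = 0.003637983.
Sum = 0.0054970805.
SE = √(0.0054970805) = 0.0741.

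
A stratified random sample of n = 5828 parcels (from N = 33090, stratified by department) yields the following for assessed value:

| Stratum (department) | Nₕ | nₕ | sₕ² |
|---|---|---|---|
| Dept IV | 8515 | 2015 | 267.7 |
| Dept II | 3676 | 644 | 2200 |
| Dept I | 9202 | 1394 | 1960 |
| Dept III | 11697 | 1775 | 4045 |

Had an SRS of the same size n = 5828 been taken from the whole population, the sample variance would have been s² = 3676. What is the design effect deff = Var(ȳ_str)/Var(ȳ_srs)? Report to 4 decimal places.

Var(ȳ_str) = Σ Wₕ²(1−fₕ)sₕ²/nₕ with Wₕ = Nₕ/33090:
  Dept IV: (8515/33090)²·(1−2015/8515)·267.7/2015 = 0.0067154914
  Dept II: (3676/33090)²·(1−644/3676)·2200/644 = 0.034773466
  Dept I: (9202/33090)²·(1−1394/9202)·1960/1394 = 0.092261773
  Dept III: (11697/33090)²·(1−1775/11697)·4045/1775 = 0.24154628
  → Var(ȳ_str) = 0.37529701.
Var(ȳ_srs) = (1 − 5828/33090)·3676/5828 = 0.51965715.
deff = 0.37529701 / 0.51965715 = 0.7222.

0.7222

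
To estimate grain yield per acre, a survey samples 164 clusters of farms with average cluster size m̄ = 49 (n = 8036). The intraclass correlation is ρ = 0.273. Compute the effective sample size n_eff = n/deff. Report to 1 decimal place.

569.8

deff = 1 + (49 − 1)·0.273 = 1 + 13.104 = 14.104.
n_eff = 8036 / 14.104 = 569.8.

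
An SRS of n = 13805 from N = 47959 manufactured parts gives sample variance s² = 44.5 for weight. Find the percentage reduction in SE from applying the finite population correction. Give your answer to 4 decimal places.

15.6110

f = n/N = 13805/47959 = 0.28785004.
SE_no-fpc = √(s²/n) = 0.056775609; SE_fpc = √((1−f)s²/n) = 0.047912356.
Ratio = √(1−f) = 0.84388978. Reduction = 100·(1 − 0.84388978) = 15.6110%.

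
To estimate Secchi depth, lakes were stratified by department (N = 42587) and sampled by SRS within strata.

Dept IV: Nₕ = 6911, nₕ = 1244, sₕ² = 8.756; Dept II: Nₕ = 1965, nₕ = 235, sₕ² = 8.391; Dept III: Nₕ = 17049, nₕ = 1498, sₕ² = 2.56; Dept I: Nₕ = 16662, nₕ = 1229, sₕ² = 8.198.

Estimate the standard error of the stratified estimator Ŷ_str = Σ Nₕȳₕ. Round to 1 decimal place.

Var(Ŷ_str) = Σₕ Nₕ²(1 − fₕ)sₕ²/nₕ.
Dept IV: 6911²·(1 − 1244/6911)·8.756/1244 = 275663.63.
Dept II: 1965²·(1 − 235/1965)·8.391/235 = 121382.06.
Dept III: 17049²·(1 − 1498/17049)·2.56/1498 = 453090.95.
Dept I: 16662²·(1 − 1229/16662)·8.198/1229 = 1.7152741 × 10^6.
Sum = 2.5654107 × 10^6.
SE = √(2.5654107 × 10^6) = 1601.7.

1601.7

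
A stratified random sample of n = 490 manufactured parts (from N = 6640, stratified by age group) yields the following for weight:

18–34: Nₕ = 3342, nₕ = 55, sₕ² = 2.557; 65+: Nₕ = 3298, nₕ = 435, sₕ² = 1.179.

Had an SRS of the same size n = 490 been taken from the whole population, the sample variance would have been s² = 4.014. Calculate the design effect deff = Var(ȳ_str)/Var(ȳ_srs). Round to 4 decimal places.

1.6032

Var(ȳ_str) = Σ Wₕ²(1−fₕ)sₕ²/nₕ with Wₕ = Nₕ/6640:
  18–34: (3342/6640)²·(1−55/3342)·2.557/55 = 0.011583453
  65+: (3298/6640)²·(1−435/3298)·1.179/435 = 5.8044408 × 10^-4
  → Var(ȳ_str) = 0.012163897.
Var(ȳ_srs) = (1 − 490/6640)·4.014/490 = 0.0075873187.
deff = 0.012163897 / 0.0075873187 = 1.6032.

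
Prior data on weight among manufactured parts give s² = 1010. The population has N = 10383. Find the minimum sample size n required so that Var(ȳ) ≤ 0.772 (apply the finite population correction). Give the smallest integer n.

Without fpc, n₀ = s²/D = 1010/0.772 = 1308.2902.
With fpc, (1 − n/N)·s²/n ≤ D requires n ≥ n₀/(1 + n₀/N) = 1308.2902/(1 + 1308.2902/10383) = 1161.8886.
Rounding up, n = 1162.

1162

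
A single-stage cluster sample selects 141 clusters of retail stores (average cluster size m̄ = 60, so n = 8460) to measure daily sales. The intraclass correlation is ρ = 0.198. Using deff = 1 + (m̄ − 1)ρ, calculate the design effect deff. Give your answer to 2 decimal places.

deff = 1 + (60 − 1)·0.198 = 1 + 11.682 = 12.682.

12.68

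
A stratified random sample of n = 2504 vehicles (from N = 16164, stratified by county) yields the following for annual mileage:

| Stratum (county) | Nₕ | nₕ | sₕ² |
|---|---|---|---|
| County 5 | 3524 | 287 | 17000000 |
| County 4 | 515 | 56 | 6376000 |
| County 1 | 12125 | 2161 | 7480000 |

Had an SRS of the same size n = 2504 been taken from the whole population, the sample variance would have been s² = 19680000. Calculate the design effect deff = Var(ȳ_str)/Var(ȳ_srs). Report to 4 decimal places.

Var(ȳ_str) = Σ Wₕ²(1−fₕ)sₕ²/nₕ with Wₕ = Nₕ/16164:
  County 5: (3524/16164)²·(1−287/3524)·17000000/287 = 2586.1156
  County 4: (515/16164)²·(1−56/515)·6376000/56 = 103.01074
  County 1: (12125/16164)²·(1−2161/12125)·7480000/2161 = 1600.5329
  → Var(ȳ_str) = 4289.6592.
Var(ȳ_srs) = (1 − 2504/16164)·19680000/2504 = 6641.9045.
deff = 4289.6592 / 6641.9045 = 0.6458.

0.6458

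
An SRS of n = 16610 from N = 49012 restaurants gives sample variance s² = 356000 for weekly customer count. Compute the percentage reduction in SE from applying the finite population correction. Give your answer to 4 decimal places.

18.6917

f = n/N = 16610/49012 = 0.33889660.
SE_no-fpc = √(s²/n) = 4.629565; SE_fpc = √((1−f)s²/n) = 3.764219.
Ratio = √(1−f) = 0.81308265. Reduction = 100·(1 − 0.81308265) = 18.6917%.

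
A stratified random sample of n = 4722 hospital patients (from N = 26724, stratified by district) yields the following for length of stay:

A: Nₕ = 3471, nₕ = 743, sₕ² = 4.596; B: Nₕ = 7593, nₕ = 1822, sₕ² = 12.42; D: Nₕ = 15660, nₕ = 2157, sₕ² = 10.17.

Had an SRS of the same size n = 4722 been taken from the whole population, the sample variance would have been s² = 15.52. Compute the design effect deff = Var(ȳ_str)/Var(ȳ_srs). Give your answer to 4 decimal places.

0.7008

Var(ȳ_str) = Σ Wₕ²(1−fₕ)sₕ²/nₕ with Wₕ = Nₕ/26724:
  A: (3471/26724)²·(1−743/3471)·4.596/743 = 8.2013861 × 10^-5
  B: (7593/26724)²·(1−1822/7593)·12.42/1822 = 4.1824887 × 10^-4
  D: (15660/26724)²·(1−2157/15660)·10.17/2157 = 0.0013960144
  → Var(ȳ_str) = 0.0018962771.
Var(ȳ_srs) = (1 − 4722/26724)·15.52/4722 = 0.0027059915.
deff = 0.0018962771 / 0.0027059915 = 0.7008.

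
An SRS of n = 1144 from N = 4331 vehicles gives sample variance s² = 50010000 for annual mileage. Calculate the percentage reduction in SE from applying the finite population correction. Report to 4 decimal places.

f = n/N = 1144/4331 = 0.26414223.
SE_no-fpc = √(s²/n) = 209.08141; SE_fpc = √((1−f)s²/n) = 179.35453.
Ratio = √(1−f) = 0.85782153. Reduction = 100·(1 − 0.85782153) = 14.2178%.

14.2178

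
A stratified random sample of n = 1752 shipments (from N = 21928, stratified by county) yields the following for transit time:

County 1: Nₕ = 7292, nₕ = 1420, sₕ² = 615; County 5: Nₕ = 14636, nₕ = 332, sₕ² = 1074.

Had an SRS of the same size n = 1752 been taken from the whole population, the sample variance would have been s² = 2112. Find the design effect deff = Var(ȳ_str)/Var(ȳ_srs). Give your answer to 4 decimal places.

Var(ȳ_str) = Σ Wₕ²(1−fₕ)sₕ²/nₕ with Wₕ = Nₕ/21928:
  County 1: (7292/21928)²·(1−1420/7292)·615/1420 = 0.038567495
  County 5: (14636/21928)²·(1−332/14636)·1074/332 = 1.4084715
  → Var(ȳ_str) = 1.447039.
Var(ȳ_srs) = (1 − 1752/21928)·2112/1752 = 1.1091642.
deff = 1.447039 / 1.1091642 = 1.3046.

1.3046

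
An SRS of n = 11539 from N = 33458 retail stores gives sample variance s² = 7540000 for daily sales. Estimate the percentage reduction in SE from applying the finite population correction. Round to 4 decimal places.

f = n/N = 11539/33458 = 0.34488015.
SE_no-fpc = √(s²/n) = 25.562398; SE_fpc = √((1−f)s²/n) = 20.69007.
Ratio = √(1−f) = 0.80939474. Reduction = 100·(1 − 0.80939474) = 19.0605%.

19.0605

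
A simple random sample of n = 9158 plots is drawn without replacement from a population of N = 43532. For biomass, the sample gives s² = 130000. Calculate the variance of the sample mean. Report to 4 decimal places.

11.2089

Under SRS without replacement, Var(ȳ) = (1 − f)·s²/n with f = n/N = 9158/43532 = 0.21037398.
Var(ȳ) = (1 − 0.21037398)·130000/9158 = 0.78962602·14.195239 = 11.20893.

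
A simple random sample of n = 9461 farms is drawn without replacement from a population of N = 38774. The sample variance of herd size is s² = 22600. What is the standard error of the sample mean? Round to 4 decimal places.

1.3438

Under SRS without replacement, Var(ȳ) = (1 − f)·s²/n with f = n/N = 9461/38774 = 0.24400371.
Var(ȳ) = (1 − 0.24400371)·22600/9461 = 0.75599629·2.3887538 = 1.805889.
SE(ȳ) = √(1.805889) = 1.3438.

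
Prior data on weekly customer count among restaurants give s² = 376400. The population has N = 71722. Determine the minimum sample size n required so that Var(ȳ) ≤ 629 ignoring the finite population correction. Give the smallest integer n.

599

Without fpc, n₀ = s²/D = 376400/629 = 598.4102.
Rounding up, n = 599.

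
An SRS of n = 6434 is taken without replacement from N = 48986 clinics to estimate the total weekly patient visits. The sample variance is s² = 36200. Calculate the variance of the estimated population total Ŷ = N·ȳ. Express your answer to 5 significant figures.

1.1728 × 10^10

Var(Ŷ) = N²·Var(ȳ) = N²·(1 − n/N)·s²/n.
f = 6434/48986 = 0.13134365; Var(ȳ) = 0.86865635·36200/6434 = 4.8873733.
Var(Ŷ) = 48986² · 4.8873733 = 1.1727879 × 10^10.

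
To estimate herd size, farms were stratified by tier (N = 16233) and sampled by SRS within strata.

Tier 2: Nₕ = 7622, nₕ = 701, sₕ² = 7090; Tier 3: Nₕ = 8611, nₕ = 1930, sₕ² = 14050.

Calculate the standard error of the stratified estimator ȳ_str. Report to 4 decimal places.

Var(ȳ_str) = Σₕ Wₕ²(1 − fₕ)sₕ²/nₕ with Wₕ = Nₕ/N, N = 16233.
Tier 2: Wₕ = 0.46953736; term = 0.46953736²·(1 − 0.09197061)·7090/701 = 2.0247361.
Tier 3: Wₕ = 0.53046264; term = 0.53046264²·(1 − 0.22413192)·14050/1930 = 1.5893388.
Sum = 3.6140749.
SE = √(3.6140749) = 1.9011.

1.9011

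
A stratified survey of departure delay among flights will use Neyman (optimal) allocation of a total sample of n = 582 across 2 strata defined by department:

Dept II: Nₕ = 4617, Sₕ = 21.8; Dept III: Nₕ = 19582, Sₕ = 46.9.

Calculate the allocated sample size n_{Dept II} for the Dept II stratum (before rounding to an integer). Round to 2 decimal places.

57.48

Neyman allocation: nₕ = n·NₕSₕ / Σⱼ NⱼSⱼ.
Σ NⱼSⱼ = 4617·21.8 + 19582·46.9 = 1.0190464 × 10^6.
n_{Dept II} = 582·4617·21.8 / (1.0190464 × 10^6) = 57.48.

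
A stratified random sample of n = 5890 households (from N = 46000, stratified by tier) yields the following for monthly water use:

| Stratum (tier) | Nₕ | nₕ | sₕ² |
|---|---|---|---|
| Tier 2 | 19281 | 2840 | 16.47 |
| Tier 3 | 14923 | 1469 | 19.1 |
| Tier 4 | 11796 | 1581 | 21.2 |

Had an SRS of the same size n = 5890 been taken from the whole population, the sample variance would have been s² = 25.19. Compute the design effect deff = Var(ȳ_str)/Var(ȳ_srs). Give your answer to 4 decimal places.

0.7686

Var(ȳ_str) = Σ Wₕ²(1−fₕ)sₕ²/nₕ with Wₕ = Nₕ/46000:
  Tier 2: (19281/46000)²·(1−2840/19281)·16.47/2840 = 8.6879513 × 10^-4
  Tier 3: (14923/46000)²·(1−1469/14923)·19.1/1469 = 0.0012336827
  Tier 4: (11796/46000)²·(1−1581/11796)·21.2/1581 = 7.6359216 × 10^-4
  → Var(ȳ_str) = 0.00286607.
Var(ȳ_srs) = (1 − 5890/46000)·25.19/5890 = 0.0037291315.
deff = 0.00286607 / 0.0037291315 = 0.7686.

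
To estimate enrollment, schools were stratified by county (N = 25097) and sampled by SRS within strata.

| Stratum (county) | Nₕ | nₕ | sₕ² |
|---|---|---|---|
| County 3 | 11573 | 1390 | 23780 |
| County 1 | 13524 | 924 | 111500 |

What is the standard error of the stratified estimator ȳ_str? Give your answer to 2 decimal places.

5.99

Var(ȳ_str) = Σₕ Wₕ²(1 − fₕ)sₕ²/nₕ with Wₕ = Nₕ/N, N = 25097.
County 3: Wₕ = 0.46113081; term = 0.46113081²·(1 − 0.12010715)·23780/1390 = 3.2009223.
County 1: Wₕ = 0.53886919; term = 0.53886919²·(1 − 0.06832298)·111500/924 = 32.646376.
Sum = 35.847298.
SE = √(35.847298) = 5.99.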